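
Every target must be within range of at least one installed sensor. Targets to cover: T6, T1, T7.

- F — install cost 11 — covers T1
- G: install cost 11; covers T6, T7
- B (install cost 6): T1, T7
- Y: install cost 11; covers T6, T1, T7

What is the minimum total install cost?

11

This is an integer covering problem.
The greedy cost-per-new-target heuristic would pick B and G for 17, but a cheaper cover exists.
Y alone covers T6, T1, T7 — every target.
Total install cost: 11.
No cover costs less than 11.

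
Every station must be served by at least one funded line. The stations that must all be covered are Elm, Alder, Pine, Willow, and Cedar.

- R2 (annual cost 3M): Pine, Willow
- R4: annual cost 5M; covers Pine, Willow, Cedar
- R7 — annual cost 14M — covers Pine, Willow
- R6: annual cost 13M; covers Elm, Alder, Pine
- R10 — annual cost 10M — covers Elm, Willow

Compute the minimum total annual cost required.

This is an integer covering problem.
Choose R4 and R6: together they cover Elm, Alder, Pine, Willow, Cedar — every station.
Total annual cost: 5 + 13 = 18.

18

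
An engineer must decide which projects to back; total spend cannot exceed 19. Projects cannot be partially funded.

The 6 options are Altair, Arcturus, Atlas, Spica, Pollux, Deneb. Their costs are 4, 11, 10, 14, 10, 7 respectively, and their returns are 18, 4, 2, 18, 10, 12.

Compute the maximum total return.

36

This is an integer program with binary decision variables.
Altair + Pollux: cost 4 + 10 = 14 ≤ 19, return 18 + 10 = 28.
Altair + Spica: cost 4 + 14 = 18 ≤ 19, return 18 + 18 = 36.
Altair + Deneb: cost 4 + 7 = 11 ≤ 19, return 18 + 12 = 30.
Best is Altair and Spica with total return 36.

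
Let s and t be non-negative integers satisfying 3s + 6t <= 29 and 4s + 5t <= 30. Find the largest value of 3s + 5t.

25

The continuous relaxation peaks at (3.89, 2.89) with value 26.11; rounding to a feasible lattice point costs some objective.
(s,t)=(5,2): 3·5+6·2=27≤29, 4·5+5·2=30≤30, objective 25.
(s,t)=(3,3): 3·3+6·3=27≤29, 4·3+5·3=27≤30, objective 24.
(s,t)=(6,1): 3·6+6·1=24≤29, 4·6+5·1=29≤30, objective 23.
(s,t)=(4,2): 3·4+6·2=24≤29, 4·4+5·2=26≤30, objective 22.
Maximum is 25 at (s,t)=(5,2).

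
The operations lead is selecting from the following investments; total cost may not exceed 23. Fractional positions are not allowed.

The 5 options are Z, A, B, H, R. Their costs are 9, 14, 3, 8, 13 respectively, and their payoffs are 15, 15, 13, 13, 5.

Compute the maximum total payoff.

41

Treat it as a binary knapsack problem.
Take Z, B, and H: cost 9 + 3 + 8 = 20 ≤ 23, payoff 15 + 13 + 13 = 41.
No other feasible combination does better.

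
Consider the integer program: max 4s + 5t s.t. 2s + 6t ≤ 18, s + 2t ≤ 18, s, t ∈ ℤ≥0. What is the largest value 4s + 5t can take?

(s,t)=(9,0): 2·9+6·0=18≤18, 1·9+2·0=9≤18, objective 36.
(s,t)=(8,0): 2·8+6·0=16≤18, 1·8+2·0=8≤18, objective 32.
The best lattice point is (9,0), giving 36.

36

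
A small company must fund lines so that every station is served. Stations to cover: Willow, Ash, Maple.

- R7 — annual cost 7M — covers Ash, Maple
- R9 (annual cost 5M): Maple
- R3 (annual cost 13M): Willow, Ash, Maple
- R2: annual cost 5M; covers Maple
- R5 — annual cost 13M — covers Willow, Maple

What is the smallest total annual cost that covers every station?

The greedy cost-per-new-station heuristic would pick R7 and R3 for 20, but a cheaper cover exists.
R3 alone covers Willow, Ash, Maple — every station.
Total annual cost: 13.
No cover costs less than 13.

13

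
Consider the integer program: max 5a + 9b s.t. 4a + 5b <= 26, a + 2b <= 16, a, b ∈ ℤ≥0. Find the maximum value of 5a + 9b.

The continuous relaxation peaks at (0, 5.2) with value 46.80; rounding to a feasible lattice point costs some objective.
(a,b)=(0,5): 4·0+5·5=25≤26, 1·0+2·5=10≤16, objective 45.
(a,b)=(1,4): 4·1+5·4=24≤26, 1·1+2·4=9≤16, objective 41.
Maximum is 45 at (a,b)=(0,5).

45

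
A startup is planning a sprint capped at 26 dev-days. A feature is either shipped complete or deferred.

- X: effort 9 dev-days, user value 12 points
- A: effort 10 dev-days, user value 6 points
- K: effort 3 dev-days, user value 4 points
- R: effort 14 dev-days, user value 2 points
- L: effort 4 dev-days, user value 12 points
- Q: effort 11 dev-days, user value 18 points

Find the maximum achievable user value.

42

Allowing fractional choices, the relaxed optimum would be about 44.7, but features are indivisible.
X + L + Q: effort 9 + 4 + 11 = 24 ≤ 26, user value 12 + 12 + 18 = 42.
A + L + Q: effort 10 + 4 + 11 = 25 ≤ 26, user value 6 + 12 + 18 = 36.
Best is X, L, and Q with total user value 42.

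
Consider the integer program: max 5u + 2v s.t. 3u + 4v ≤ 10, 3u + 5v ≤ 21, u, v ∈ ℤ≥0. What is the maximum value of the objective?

15

The continuous relaxation peaks at (3.33, 0) with value 16.67; rounding to a feasible lattice point costs some objective.
(u,v)=(3,0): 3·3+4·0=9≤10, 3·3+5·0=9≤21, objective 15.
(u,v)=(2,1): 3·2+4·1=10≤10, 3·2+5·1=11≤21, objective 12.
(u,v)=(2,0): 3·2+4·0=6≤10, 3·2+5·0=6≤21, objective 10.
No feasible integer point exceeds 15.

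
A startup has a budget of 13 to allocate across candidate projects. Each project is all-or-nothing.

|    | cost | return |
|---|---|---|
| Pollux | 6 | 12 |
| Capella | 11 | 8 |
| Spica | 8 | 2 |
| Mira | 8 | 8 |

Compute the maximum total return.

Allowing fractional choices, the relaxed optimum would be about 19.0, but projects are indivisible.
Mira: cost 8 ≤ 13, return 8.
Capella: cost 11 ≤ 13, return 8.
Pollux: cost 6 ≤ 13, return 12.
Best is Pollux with total return 12.

12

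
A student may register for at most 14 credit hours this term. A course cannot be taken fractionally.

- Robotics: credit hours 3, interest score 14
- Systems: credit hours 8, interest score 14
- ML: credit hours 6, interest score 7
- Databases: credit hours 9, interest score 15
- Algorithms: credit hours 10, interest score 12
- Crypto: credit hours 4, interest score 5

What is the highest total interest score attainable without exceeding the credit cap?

29

Allowing fractional choices, the relaxed optimum would be about 33.0, but courses are indivisible.
Robotics + Databases: credit hours 3 + 9 = 12 ≤ 14, interest score 14 + 15 = 29.
Robotics + Systems: credit hours 3 + 8 = 11 ≤ 14, interest score 14 + 14 = 28.
Robotics + Algorithms: credit hours 3 + 10 = 13 ≤ 14, interest score 14 + 12 = 26.
Best is Robotics and Databases with total interest score 29.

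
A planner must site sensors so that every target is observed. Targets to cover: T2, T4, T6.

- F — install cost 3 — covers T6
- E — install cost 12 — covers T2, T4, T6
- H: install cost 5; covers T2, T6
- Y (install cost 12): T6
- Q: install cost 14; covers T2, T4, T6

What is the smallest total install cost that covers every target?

12

This is an integer covering problem.
The greedy cost-per-new-target heuristic would pick H and E for 17, but a cheaper cover exists.
E alone covers T2, T4, T6 — every target.
Total install cost: 12.
No cover costs less than 12.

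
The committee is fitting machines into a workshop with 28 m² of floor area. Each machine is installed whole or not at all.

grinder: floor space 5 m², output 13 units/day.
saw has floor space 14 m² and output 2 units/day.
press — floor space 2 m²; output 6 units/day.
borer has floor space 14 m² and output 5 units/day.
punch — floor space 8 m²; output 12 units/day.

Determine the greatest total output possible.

Allowing fractional choices, the relaxed optimum would be about 35.6, but machines are indivisible.
grinder + press + punch: floor space 5 + 2 + 8 = 15 ≤ 28, output 13 + 6 + 12 = 31.
grinder + borer + punch: floor space 5 + 14 + 8 = 27 ≤ 28, output 13 + 5 + 12 = 30.
Best is grinder, press, and punch with total output 31.

31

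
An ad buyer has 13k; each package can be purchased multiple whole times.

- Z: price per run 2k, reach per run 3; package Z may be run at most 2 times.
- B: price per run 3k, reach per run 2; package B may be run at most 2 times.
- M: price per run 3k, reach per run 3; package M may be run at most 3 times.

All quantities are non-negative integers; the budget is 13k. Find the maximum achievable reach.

Take 2×Z and 3×M: price 13 ≤ 13, reach 2·3 + 3·3 = 15.
Z has the best ratio (3/2) and is taken to its limit of 2; remaining capacity is filled optimally with the others.

15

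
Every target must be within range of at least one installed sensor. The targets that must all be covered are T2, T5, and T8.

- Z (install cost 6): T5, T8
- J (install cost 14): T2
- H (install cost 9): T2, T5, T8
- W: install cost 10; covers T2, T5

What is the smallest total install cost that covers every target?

The greedy cost-per-new-target heuristic would pick Z and H for 15, but a cheaper cover exists.
H alone covers T2, T5, T8 — every target.
Total install cost: 9.
No cover costs less than 9.

9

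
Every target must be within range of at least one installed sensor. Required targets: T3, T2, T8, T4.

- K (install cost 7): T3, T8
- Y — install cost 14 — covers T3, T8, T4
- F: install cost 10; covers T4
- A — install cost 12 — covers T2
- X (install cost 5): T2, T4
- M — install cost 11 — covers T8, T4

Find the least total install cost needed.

12

Choose K and X: together they cover T3, T2, T8, T4 — every target.
Total install cost: 7 + 5 = 12.
No cover costs less than 12.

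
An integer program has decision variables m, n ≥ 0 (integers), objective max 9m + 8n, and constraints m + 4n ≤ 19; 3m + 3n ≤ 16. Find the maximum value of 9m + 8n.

45

(m,n)=(5,0) is feasible, giving 45.
(m,n)=(4,1) is feasible, giving 44.
(m,n)=(4,0) is feasible, giving 36.
Maximum is 45 at (m,n)=(5,0).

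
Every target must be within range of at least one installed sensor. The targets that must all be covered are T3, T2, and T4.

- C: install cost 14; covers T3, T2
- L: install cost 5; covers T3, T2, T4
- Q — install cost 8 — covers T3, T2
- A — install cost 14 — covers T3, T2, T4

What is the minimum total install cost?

5

L alone covers T3, T2, T4 — every target.
Total install cost: 5.
No cover costs less than 5.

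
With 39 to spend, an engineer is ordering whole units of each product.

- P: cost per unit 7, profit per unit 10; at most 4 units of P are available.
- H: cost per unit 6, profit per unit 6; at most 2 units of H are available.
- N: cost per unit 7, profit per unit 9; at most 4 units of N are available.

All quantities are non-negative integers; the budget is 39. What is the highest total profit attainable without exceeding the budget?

4×P and 1×N: cost 35 ≤ 39, profit 4·10 + 1·9 = 49.
3×P and 2×N: cost 35 ≤ 39, profit 3·10 + 2·9 = 48.
Best is 49.

49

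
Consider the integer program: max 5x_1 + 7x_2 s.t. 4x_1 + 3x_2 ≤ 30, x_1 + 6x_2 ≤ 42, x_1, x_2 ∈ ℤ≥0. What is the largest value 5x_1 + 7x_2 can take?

Relaxing integrality, the LP optimum is 58.86 at (x_1,x_2) = (2.57, 6.57), which is not an integer point.
(x_1,x_2)=(3,6): 4·3+3·6=30≤30, 1·3+6·6=39≤42, objective 57.
(x_1,x_2)=(2,6): 4·2+3·6=26≤30, 1·2+6·6=38≤42, objective 52.
No feasible integer point exceeds 57.

57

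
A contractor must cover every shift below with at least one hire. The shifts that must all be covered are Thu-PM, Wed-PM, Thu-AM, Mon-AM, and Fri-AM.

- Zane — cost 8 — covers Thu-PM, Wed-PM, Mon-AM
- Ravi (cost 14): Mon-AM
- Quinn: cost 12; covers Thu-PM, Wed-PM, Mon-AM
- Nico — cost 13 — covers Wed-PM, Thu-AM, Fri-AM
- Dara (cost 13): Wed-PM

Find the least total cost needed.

Choose Zane and Nico: together they cover Thu-PM, Wed-PM, Thu-AM, Mon-AM, Fri-AM — every shift.
Total cost: 8 + 13 = 21.

21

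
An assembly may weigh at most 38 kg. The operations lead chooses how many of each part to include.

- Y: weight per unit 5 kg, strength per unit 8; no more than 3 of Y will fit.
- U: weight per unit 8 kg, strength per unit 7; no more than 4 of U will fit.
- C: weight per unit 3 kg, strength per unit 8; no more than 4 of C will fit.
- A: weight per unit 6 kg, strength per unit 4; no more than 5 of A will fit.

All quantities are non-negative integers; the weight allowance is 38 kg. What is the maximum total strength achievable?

This is a bounded integer knapsack.
C has the best ratio (8/3); taking only C gives at most 4×8 = 32 (stopped by the supply cap of 4).
Mixing does better — 3×Y, 1×U, and 4×C: weight 35 ≤ 38, strength 3·8 + 1·7 + 4·8 = 63.

63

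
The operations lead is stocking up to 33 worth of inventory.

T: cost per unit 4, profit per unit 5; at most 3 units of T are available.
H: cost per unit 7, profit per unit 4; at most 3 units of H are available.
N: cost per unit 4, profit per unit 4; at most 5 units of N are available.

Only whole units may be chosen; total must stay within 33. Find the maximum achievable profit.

3×T and 5×N: cost 32 ≤ 33, profit 3·5 + 5·4 = 35.
3×T and 4×N: cost 28 ≤ 33, profit 3·5 + 4·4 = 31.
Best is 35.

35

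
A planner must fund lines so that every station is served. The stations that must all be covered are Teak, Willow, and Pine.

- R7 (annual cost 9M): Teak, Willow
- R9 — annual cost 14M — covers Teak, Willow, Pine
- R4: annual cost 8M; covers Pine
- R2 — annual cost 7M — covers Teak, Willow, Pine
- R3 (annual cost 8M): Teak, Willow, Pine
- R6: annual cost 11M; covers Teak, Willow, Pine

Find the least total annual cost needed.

7

R2 alone covers Teak, Willow, Pine — every station.
Total annual cost: 7.
No cover costs less than 7.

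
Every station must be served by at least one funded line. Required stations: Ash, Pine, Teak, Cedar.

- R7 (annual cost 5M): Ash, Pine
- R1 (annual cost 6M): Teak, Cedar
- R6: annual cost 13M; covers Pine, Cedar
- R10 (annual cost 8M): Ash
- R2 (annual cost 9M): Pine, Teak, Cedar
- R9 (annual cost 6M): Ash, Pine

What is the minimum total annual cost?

This is an integer covering problem.
Choose R7 and R1: together they cover Ash, Pine, Teak, Cedar — every station.
Total annual cost: 5 + 6 = 11.
No cover costs less than 11.

11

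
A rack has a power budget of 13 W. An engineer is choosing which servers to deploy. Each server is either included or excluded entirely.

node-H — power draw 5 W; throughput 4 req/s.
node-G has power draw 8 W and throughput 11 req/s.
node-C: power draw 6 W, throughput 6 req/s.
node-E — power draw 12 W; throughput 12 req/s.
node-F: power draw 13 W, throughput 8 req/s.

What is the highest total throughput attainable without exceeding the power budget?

15

Allowing fractional choices, the relaxed optimum would be about 16.0, but servers are indivisible.
node-G: power draw 8 ≤ 13, throughput 11.
node-H + node-G: power draw 5 + 8 = 13 ≤ 13, throughput 4 + 11 = 15.
node-E: power draw 12 ≤ 13, throughput 12.
Best is node-H and node-G with total throughput 15.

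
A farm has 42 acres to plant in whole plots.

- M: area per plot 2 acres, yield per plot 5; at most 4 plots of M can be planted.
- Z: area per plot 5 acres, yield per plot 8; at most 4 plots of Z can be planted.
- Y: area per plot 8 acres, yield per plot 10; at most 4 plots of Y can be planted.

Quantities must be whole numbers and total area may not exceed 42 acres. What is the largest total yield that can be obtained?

67

Take 3×M, 4×Z, and 2×Y: area 42 ≤ 42, yield 3·5 + 4·8 + 2·10 = 67.
No other integer combination yields more.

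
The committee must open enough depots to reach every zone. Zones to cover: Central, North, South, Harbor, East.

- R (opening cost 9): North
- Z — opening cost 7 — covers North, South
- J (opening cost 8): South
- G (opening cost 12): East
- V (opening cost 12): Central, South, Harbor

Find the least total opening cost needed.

Choose Z, G, and V: together they cover Central, North, South, Harbor, East — every zone.
Total opening cost: 7 + 12 + 12 = 31.
No cover costs less than 31.

31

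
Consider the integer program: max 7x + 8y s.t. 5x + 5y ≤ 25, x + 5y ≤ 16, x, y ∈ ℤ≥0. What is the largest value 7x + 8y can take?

37

Relaxing integrality, the LP optimum is 37.75 at (x,y) = (2.25, 2.75), which is not an integer point.
(x,y)=(3,2): 5·3+5·2=25≤25, 1·3+5·2=13≤16, objective 37.
(x,y)=(4,1): 5·4+5·1=25≤25, 1·4+5·1=9≤16, objective 36.
No feasible integer point exceeds 37.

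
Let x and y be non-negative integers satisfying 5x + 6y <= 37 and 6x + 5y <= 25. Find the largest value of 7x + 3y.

The continuous relaxation peaks at (4.17, 0) with value 29.17; rounding to a feasible lattice point costs some objective.
(x,y)=(4,0): 5·4+6·0=20≤37, 6·4+5·0=24≤25, objective 28.
(x,y)=(3,1): 5·3+6·1=21≤37, 6·3+5·1=23≤25, objective 24.
(x,y)=(3,0): 5·3+6·0=15≤37, 6·3+5·0=18≤25, objective 21.
The best lattice point is (4,0), giving 28.

28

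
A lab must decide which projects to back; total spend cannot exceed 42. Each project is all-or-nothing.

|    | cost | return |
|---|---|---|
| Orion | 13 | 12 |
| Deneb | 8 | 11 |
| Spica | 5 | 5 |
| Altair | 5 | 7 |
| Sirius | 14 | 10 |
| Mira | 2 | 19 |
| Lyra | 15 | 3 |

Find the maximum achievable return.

59

Take Orion, Deneb, Altair, Sirius, and Mira: cost 13 + 8 + 5 + 14 + 2 = 42 ≤ 42, return 12 + 11 + 7 + 10 + 19 = 59.
No other feasible combination does better.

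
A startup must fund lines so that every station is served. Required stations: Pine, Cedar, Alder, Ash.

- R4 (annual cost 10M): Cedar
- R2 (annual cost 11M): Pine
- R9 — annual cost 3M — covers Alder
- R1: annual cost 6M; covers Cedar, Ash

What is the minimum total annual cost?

20

Choose R2, R9, and R1: together they cover Pine, Cedar, Alder, Ash — every station.
Total annual cost: 11 + 3 + 6 = 20.
No cover costs less than 20.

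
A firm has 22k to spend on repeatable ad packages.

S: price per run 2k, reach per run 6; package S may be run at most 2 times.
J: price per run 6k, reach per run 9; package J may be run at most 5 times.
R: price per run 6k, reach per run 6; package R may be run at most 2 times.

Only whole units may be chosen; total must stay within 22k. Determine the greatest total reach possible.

This is a bounded integer knapsack.
S has the best ratio (6/2); taking only S gives at most 2×6 = 12 (stopped by the supply cap of 2).
Mixing does better — 2×S and 3×J: price 22 ≤ 22, reach 2·6 + 3·9 = 39.

39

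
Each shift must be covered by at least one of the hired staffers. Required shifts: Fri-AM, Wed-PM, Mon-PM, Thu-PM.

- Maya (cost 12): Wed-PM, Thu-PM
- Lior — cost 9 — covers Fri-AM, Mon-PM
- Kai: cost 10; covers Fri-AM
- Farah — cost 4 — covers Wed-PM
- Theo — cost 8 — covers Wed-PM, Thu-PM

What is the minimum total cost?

The greedy cost-per-new-shift heuristic would pick Farah, Lior, and Theo for 21, but a cheaper cover exists.
Choose Lior and Theo: together they cover Fri-AM, Wed-PM, Mon-PM, Thu-PM — every shift.
Total cost: 9 + 8 = 17.
No cover costs less than 17.

17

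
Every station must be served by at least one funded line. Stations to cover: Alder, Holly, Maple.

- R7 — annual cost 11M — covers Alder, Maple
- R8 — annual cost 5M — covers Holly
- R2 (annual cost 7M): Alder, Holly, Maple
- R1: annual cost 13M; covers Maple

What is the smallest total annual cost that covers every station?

7

R2 alone covers Alder, Holly, Maple — every station.
Total annual cost: 7.
No cover costs less than 7.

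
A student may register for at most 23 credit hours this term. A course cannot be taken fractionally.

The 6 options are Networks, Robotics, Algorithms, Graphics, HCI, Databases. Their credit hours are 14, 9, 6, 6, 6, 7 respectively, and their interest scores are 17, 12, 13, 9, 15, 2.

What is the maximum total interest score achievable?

Robotics + Graphics + HCI: credit hours 9 + 6 + 6 = 21 ≤ 23, interest score 12 + 9 + 15 = 36.
Robotics + Algorithms + HCI: credit hours 9 + 6 + 6 = 21 ≤ 23, interest score 12 + 13 + 15 = 40.
Algorithms + Graphics + HCI: credit hours 6 + 6 + 6 = 18 ≤ 23, interest score 13 + 9 + 15 = 37.
Best is Robotics, Algorithms, and HCI with total interest score 40.

40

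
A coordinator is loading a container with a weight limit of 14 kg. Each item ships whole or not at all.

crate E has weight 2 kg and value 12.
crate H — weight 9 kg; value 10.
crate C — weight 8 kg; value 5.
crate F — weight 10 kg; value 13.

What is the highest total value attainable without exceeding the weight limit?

Take crate E and crate F: weight 2 + 10 = 12 ≤ 14, value 12 + 13 = 25.
No other feasible combination does better.

25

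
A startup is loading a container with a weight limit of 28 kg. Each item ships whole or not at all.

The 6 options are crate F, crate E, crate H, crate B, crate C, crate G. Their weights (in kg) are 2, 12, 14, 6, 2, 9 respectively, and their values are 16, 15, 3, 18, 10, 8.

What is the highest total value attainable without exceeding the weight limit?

Treat it as a binary knapsack problem.
Allowing fractional choices, the relaxed optimum would be about 64.3, but items are indivisible.
crate F + crate E + crate B + crate C: weight 2 + 12 + 6 + 2 = 22 ≤ 28, value 16 + 15 + 18 + 10 = 59.
crate F + crate B + crate C + crate G: weight 2 + 6 + 2 + 9 = 19 ≤ 28, value 16 + 18 + 10 + 8 = 52.
Best is crate F, crate E, crate B, and crate C with total value 59.

59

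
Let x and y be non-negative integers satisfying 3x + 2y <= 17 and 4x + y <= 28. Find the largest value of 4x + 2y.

22

(x,y)=(5,1): 3·5+2·1=17≤17, 4·5+1·1=21≤28, objective 22.
(x,y)=(4,2): 3·4+2·2=16≤17, 4·4+1·2=18≤28, objective 20.
(x,y)=(5,0): 3·5+2·0=15≤17, 4·5+1·0=20≤28, objective 20.
(x,y)=(4,1): 3·4+2·1=14≤17, 4·4+1·1=17≤28, objective 18.
Maximum is 22 at (x,y)=(5,1).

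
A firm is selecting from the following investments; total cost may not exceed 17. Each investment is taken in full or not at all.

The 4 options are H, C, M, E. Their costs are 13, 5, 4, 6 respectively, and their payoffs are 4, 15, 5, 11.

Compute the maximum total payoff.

C + M + E: cost 5 + 4 + 6 = 15 ≤ 17, payoff 15 + 5 + 11 = 31.
C + E: cost 5 + 6 = 11 ≤ 17, payoff 15 + 11 = 26.
Best is C, M, and E with total payoff 31.

31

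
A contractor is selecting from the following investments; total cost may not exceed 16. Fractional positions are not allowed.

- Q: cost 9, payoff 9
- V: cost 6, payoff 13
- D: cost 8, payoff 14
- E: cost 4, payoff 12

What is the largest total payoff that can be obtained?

This is a 0-1 knapsack instance.
Take V and D: cost 6 + 8 = 14 ≤ 16, payoff 13 + 14 = 27.
No other feasible combination does better.

27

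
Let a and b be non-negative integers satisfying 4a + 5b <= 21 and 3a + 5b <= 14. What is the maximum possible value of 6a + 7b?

25

(a,b)=(3,1) is feasible, giving 25.
(a,b)=(4,0) is feasible, giving 24.
No feasible integer point exceeds 25.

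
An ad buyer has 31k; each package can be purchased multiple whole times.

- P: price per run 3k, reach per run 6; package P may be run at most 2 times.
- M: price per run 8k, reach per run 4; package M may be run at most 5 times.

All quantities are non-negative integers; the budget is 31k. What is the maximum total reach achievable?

24

This is a bounded integer knapsack.
Take 2×P and 3×M: price 30 ≤ 31, reach 2·6 + 3·4 = 24.
P has the best ratio (6/3) and is taken to its limit of 2; remaining capacity is filled optimally with the others.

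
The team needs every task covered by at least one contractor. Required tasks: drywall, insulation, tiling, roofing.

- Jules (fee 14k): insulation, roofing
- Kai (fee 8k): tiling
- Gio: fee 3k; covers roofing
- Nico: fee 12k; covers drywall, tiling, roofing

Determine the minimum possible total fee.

26

The greedy cost-per-new-task heuristic would pick Gio, Nico, and Jules for 29, but a cheaper cover exists.
Choose Jules and Nico: together they cover drywall, insulation, tiling, roofing — every task.
Total fee: 14 + 12 = 26.
No cover costs less than 26.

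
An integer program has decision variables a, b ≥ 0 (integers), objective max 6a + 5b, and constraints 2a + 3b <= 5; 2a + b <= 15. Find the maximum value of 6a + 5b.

12

The continuous relaxation peaks at (2.5, 0) with value 15.00; rounding to a feasible lattice point costs some objective.
(a,b)=(2,0): 2·2+3·0=4≤5, 2·2+1·0=4≤15, objective 12.
(a,b)=(1,1): 2·1+3·1=5≤5, 2·1+1·1=3≤15, objective 11.
(a,b)=(1,0): 2·1+3·0=2≤5, 2·1+1·0=2≤15, objective 6.
The best lattice point is (2,0), giving 12.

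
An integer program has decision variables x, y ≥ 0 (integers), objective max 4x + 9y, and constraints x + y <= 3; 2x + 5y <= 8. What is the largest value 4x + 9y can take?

The continuous relaxation peaks at (2.33, 0.667) with value 15.33; rounding to a feasible lattice point costs some objective.
(x,y)=(1,1) is feasible, giving 13.
(x,y)=(3,0) is feasible, giving 12.
(x,y)=(0,1) is feasible, giving 9.
The best lattice point is (1,1), giving 13.

13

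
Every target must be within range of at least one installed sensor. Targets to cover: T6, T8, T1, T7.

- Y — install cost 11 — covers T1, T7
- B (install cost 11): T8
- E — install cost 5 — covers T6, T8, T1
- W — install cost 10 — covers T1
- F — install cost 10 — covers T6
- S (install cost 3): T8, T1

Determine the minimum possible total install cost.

16

This is an integer covering problem.
The greedy cost-per-new-target heuristic would pick S, E, and Y for 19, but a cheaper cover exists.
Choose Y and E: together they cover T6, T8, T1, T7 — every target.
Total install cost: 11 + 5 = 16.
No cover costs less than 16.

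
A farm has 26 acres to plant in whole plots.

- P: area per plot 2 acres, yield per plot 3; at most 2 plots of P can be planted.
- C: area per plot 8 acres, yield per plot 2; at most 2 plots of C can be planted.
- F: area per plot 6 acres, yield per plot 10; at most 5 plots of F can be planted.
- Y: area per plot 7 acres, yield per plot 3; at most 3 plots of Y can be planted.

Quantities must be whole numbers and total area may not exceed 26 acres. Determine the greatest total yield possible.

4×F: area 24 ≤ 26, yield 4·10 = 40.
1×P and 4×F: area 26 ≤ 26, yield 1·3 + 4·10 = 43.
Best is 43.

43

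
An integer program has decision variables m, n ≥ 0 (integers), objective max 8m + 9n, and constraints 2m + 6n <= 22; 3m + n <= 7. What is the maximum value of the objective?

(m,n)=(1,3): 2·1+6·3=20≤22, 3·1+1·3=6≤7, objective 35.
(m,n)=(0,3): 2·0+6·3=18≤22, 3·0+1·3=3≤7, objective 27.
(m,n)=(1,2): 2·1+6·2=14≤22, 3·1+1·2=5≤7, objective 26.
The best lattice point is (1,3), giving 35.

35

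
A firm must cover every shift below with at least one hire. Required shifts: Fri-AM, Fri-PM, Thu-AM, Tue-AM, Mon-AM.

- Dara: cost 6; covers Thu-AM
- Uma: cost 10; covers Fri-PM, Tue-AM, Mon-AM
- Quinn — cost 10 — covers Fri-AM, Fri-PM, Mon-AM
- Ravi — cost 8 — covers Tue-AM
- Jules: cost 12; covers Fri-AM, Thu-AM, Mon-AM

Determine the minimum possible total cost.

22

This is a weighted set-cover instance.
Choose Uma and Jules: together they cover Fri-AM, Fri-PM, Thu-AM, Tue-AM, Mon-AM — every shift.
Total cost: 10 + 12 = 22.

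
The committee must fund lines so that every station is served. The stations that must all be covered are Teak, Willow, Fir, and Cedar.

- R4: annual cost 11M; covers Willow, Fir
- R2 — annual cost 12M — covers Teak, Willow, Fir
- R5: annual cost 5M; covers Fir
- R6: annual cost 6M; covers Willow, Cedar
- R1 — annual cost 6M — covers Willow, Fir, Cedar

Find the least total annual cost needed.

18

Choose R2 and R6: together they cover Teak, Willow, Fir, Cedar — every station.
Total annual cost: 12 + 6 = 18.
No cover costs less than 18.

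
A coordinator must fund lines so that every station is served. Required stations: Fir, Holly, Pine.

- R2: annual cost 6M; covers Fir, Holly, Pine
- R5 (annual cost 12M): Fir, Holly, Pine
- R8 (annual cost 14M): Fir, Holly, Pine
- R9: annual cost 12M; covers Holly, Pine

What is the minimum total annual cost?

6

R2 alone covers Fir, Holly, Pine — every station.
Total annual cost: 6.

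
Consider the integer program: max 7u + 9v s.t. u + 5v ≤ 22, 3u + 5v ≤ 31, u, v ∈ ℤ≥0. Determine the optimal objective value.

70

The continuous relaxation peaks at (10.3, 0) with value 72.33; rounding to a feasible lattice point costs some objective.
(u,v)=(10,0): 1·10+5·0=10≤22, 3·10+5·0=30≤31, objective 70.
(u,v)=(9,0): 1·9+5·0=9≤22, 3·9+5·0=27≤31, objective 63.
The best lattice point is (10,0), giving 70.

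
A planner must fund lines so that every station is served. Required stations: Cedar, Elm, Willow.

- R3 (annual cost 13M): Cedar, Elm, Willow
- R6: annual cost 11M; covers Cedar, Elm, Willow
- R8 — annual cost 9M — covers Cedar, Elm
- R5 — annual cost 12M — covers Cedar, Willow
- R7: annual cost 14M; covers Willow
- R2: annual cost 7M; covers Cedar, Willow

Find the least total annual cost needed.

11

The greedy cost-per-new-station heuristic would pick R2 and R8 for 16, but a cheaper cover exists.
R6 alone covers Cedar, Elm, Willow — every station.
Total annual cost: 11.
No cover costs less than 11.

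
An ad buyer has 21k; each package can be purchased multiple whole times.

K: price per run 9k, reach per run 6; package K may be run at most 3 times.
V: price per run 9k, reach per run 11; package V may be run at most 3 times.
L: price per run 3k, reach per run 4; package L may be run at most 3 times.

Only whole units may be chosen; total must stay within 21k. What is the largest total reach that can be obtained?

26

L has the best ratio (4/3); taking only L gives at most 3×4 = 12 (stopped by the supply cap of 3).
Mixing does better — 2×V and 1×L: price 21 ≤ 21, reach 2·11 + 1·4 = 26.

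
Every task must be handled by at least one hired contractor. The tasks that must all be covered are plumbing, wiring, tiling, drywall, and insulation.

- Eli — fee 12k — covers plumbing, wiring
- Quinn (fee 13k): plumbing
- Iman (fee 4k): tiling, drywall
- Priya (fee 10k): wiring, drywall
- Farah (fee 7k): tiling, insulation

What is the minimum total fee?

23

Choose Eli, Iman, and Farah: together they cover plumbing, wiring, tiling, drywall, insulation — every task.
Total fee: 12 + 4 + 7 = 23.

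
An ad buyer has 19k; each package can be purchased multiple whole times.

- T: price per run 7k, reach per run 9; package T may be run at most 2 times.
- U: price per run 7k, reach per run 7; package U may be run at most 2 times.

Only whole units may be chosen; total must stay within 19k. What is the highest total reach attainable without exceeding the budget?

T has the best ratio (9/7); taking only T gives at most 2×9 = 18 (stopped by the price limit).
Optimal: 2×T: price 14 ≤ 19, reach 2·9 = 18.

18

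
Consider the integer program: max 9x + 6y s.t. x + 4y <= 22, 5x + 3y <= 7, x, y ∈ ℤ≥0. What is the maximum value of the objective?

12

Relaxing integrality, the LP optimum is 14.00 at (x,y) = (0, 2.33), which is not an integer point.
(x,y)=(0,2): 1·0+4·2=8≤22, 5·0+3·2=6≤7, objective 12.
(x,y)=(0,1): 1·0+4·1=4≤22, 5·0+3·1=3≤7, objective 6.
No feasible integer point exceeds 12.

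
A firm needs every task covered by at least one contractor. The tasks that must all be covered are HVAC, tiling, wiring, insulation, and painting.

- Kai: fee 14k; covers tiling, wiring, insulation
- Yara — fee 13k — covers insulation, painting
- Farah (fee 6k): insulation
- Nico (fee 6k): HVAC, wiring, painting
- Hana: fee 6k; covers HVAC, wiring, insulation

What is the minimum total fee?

This is a weighted set-cover instance.
The greedy cost-per-new-task heuristic would pick Nico, Farah, and Kai for 26, but a cheaper cover exists.
Choose Kai and Nico: together they cover HVAC, tiling, wiring, insulation, painting — every task.
Total fee: 14 + 6 = 20.
No cover costs less than 20.

20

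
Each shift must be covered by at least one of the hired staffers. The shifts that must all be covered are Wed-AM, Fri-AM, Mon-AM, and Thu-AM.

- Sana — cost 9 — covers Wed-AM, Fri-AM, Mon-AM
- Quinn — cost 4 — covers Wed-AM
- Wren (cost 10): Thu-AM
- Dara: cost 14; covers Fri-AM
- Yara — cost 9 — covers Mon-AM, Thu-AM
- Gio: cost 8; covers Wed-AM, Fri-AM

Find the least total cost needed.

17

This is a weighted set-cover instance.
The greedy cost-per-new-shift heuristic would pick Sana and Yara for 18, but a cheaper cover exists.
Choose Yara and Gio: together they cover Wed-AM, Fri-AM, Mon-AM, Thu-AM — every shift.
Total cost: 9 + 8 = 17.
No cover costs less than 17.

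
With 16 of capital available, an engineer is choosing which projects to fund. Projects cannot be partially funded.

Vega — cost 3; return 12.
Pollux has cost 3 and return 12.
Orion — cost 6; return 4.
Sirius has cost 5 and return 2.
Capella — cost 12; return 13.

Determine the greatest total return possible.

Treat it as a binary knapsack problem.
Vega + Pollux + Sirius: cost 3 + 3 + 5 = 11 ≤ 16, return 12 + 12 + 2 = 26.
Vega + Capella: cost 3 + 12 = 15 ≤ 16, return 12 + 13 = 25.
Vega + Pollux + Orion: cost 3 + 3 + 6 = 12 ≤ 16, return 12 + 12 + 4 = 28.
Best is Vega, Pollux, and Orion with total return 28.

28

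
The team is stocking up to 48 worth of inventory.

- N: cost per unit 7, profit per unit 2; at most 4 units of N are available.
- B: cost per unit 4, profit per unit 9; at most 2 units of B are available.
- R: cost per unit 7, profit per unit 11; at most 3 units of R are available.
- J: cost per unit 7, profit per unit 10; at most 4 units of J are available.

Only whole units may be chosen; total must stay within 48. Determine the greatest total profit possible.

72

1×B, 3×R, and 3×J: cost 46 ≤ 48, profit 1·9 + 3·11 + 3·10 = 72.
1×B, 2×R, and 4×J: cost 46 ≤ 48, profit 1·9 + 2·11 + 4·10 = 71.
Best is 72.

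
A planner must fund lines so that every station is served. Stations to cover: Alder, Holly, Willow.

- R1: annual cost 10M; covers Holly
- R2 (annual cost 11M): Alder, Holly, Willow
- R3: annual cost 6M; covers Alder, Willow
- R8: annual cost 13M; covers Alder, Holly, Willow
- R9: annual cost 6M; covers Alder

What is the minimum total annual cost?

The greedy cost-per-new-station heuristic would pick R3 and R1 for 16, but a cheaper cover exists.
R2 alone covers Alder, Holly, Willow — every station.
Total annual cost: 11.
No cover costs less than 11.

11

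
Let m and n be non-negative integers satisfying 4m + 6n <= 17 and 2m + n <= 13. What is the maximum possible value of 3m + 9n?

The continuous relaxation peaks at (0, 2.83) with value 25.50; rounding to a feasible lattice point costs some objective.
(m,n)=(1,2) is feasible, giving 21.
(m,n)=(0,2) is feasible, giving 18.
(m,n)=(2,1) is feasible, giving 15.
(m,n)=(1,1) is feasible, giving 12.
The best lattice point is (1,2), giving 21.

21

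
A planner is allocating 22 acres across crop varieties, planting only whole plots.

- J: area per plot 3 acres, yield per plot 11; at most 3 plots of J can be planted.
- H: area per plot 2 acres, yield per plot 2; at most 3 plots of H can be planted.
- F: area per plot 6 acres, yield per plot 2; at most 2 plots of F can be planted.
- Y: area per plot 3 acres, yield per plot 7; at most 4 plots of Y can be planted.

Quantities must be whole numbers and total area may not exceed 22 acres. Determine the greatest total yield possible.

This is a bounded integer knapsack.
3×J and 4×Y: area 21 ≤ 22, yield 3·11 + 4·7 = 61.
3×J, 2×H, and 3×Y: area 22 ≤ 22, yield 3·11 + 2·2 + 3·7 = 58.
Best is 61.

61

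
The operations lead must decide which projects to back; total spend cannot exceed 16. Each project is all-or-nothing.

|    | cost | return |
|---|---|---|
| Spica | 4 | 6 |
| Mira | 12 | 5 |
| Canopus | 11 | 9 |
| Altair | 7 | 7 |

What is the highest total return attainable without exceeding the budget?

15

Take Spica and Canopus: cost 4 + 11 = 15 ≤ 16, return 6 + 9 = 15.
No other feasible combination does better.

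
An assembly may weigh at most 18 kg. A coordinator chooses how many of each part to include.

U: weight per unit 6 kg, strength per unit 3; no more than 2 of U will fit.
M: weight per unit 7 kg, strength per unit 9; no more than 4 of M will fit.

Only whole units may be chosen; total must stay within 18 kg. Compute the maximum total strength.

2×M: weight 14 ≤ 18, strength 2·9 = 18.
1×U and 1×M: weight 13 ≤ 18, strength 1·3 + 1·9 = 12.
Best is 18.

18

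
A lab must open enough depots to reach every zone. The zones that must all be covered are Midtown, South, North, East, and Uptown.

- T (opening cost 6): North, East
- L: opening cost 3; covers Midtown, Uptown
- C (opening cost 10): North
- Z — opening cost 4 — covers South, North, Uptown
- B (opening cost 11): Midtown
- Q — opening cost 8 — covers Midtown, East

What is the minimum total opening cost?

12

Choose Z and Q: together they cover Midtown, South, North, East, Uptown — every zone.
Total opening cost: 4 + 8 = 12.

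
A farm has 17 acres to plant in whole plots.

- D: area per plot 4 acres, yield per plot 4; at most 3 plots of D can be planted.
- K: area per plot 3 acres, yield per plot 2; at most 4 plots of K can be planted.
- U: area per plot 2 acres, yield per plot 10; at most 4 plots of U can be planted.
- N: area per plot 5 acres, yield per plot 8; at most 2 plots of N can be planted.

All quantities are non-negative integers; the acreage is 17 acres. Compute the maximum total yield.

52

U has the best ratio (10/2); taking only U gives at most 4×10 = 40 (stopped by the supply cap of 4).
Mixing does better — 1×D, 4×U, and 1×N: area 17 ≤ 17, yield 1·4 + 4·10 + 1·8 = 52.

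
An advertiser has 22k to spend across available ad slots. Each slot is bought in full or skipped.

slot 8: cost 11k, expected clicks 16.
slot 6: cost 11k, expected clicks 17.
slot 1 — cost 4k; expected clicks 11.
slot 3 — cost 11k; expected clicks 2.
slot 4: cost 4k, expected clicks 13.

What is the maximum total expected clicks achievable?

Treat it as a binary knapsack problem.
Allowing fractional choices, the relaxed optimum would be about 45.4, but ad slots are indivisible.
slot 6 + slot 1 + slot 4: cost 11 + 4 + 4 = 19 ≤ 22, expected clicks 17 + 11 + 13 = 41.
slot 8 + slot 1 + slot 4: cost 11 + 4 + 4 = 19 ≤ 22, expected clicks 16 + 11 + 13 = 40.
slot 8 + slot 6: cost 11 + 11 = 22 ≤ 22, expected clicks 16 + 17 = 33.
Best is slot 6, slot 1, and slot 4 with total expected clicks 41.

41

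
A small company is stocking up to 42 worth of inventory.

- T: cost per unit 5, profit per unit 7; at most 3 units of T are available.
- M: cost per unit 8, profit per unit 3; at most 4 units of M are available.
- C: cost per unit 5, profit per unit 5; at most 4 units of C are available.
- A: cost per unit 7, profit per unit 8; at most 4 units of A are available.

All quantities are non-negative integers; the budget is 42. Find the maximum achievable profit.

50

3×T, 1×C, and 3×A: cost 41 ≤ 42, profit 3·7 + 1·5 + 3·8 = 50.
3×T, 4×C, and 1×A: cost 42 ≤ 42, profit 3·7 + 4·5 + 1·8 = 49.
Best is 50.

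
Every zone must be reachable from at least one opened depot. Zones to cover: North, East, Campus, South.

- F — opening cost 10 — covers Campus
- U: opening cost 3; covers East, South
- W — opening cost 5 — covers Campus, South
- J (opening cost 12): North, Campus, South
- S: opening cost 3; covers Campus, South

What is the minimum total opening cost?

15

The greedy cost-per-new-zone heuristic would pick U, S, and J for 18, but a cheaper cover exists.
Choose U and J: together they cover North, East, Campus, South — every zone.
Total opening cost: 3 + 12 = 15.
No cover costs less than 15.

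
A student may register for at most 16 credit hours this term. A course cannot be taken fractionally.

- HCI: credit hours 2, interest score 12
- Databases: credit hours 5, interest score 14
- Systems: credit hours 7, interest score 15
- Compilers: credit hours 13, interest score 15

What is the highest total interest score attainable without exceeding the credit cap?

This is a 0-1 knapsack instance.
Take HCI, Databases, and Systems: credit hours 2 + 5 + 7 = 14 ≤ 16, interest score 12 + 14 + 15 = 41.
No other feasible combination does better.

41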